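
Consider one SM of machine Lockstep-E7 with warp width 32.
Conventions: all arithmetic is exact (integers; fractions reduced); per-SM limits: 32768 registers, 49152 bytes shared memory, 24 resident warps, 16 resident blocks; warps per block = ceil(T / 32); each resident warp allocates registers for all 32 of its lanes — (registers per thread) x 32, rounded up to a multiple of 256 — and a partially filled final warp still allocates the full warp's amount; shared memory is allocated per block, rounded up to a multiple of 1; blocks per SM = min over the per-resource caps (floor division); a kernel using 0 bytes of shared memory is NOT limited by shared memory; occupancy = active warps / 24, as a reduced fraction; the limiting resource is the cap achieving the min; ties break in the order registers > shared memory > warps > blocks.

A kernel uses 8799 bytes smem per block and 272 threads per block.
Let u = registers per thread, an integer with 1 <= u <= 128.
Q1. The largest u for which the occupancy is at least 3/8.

Answer: u = 112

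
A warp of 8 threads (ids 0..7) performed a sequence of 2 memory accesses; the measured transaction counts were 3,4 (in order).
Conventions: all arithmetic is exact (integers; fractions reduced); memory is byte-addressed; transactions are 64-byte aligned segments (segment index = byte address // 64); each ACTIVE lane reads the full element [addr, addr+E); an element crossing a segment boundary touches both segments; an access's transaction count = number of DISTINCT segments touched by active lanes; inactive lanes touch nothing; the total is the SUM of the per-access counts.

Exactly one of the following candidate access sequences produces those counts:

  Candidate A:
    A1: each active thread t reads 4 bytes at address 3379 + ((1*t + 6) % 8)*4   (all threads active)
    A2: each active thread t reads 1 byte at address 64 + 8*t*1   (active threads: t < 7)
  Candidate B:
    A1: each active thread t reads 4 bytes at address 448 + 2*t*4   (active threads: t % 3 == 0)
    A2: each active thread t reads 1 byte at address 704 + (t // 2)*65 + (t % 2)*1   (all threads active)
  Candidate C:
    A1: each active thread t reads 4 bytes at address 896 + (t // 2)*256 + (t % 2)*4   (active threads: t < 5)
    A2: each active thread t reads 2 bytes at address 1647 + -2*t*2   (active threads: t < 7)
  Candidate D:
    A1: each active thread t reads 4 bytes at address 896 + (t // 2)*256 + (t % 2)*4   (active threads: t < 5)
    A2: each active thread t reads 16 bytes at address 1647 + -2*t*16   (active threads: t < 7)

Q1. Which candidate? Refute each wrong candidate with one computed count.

A: A1 gives 2 transactions, not 3
B: A1 gives 1 transaction, not 3
C: A2 gives 1 transaction, not 4
D: all counts match (3,4)

Answer: D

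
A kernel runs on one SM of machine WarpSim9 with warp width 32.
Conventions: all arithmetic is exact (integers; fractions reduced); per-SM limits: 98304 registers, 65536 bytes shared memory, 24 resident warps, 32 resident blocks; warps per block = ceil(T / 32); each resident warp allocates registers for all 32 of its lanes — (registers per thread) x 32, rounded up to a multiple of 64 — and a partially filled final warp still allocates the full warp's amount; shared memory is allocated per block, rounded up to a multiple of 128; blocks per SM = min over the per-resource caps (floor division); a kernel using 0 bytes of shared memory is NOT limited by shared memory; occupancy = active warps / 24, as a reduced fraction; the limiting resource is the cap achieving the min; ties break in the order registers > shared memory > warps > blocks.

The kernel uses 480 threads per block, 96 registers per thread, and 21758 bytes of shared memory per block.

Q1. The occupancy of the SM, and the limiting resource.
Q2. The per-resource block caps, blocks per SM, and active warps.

Answer: occupancy 5/8, limited by warps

registers: 2 blocks
shared memory: 3 blocks
warps: 1 block
blocks: 32 blocks

Answer: 1 block, 15 active warps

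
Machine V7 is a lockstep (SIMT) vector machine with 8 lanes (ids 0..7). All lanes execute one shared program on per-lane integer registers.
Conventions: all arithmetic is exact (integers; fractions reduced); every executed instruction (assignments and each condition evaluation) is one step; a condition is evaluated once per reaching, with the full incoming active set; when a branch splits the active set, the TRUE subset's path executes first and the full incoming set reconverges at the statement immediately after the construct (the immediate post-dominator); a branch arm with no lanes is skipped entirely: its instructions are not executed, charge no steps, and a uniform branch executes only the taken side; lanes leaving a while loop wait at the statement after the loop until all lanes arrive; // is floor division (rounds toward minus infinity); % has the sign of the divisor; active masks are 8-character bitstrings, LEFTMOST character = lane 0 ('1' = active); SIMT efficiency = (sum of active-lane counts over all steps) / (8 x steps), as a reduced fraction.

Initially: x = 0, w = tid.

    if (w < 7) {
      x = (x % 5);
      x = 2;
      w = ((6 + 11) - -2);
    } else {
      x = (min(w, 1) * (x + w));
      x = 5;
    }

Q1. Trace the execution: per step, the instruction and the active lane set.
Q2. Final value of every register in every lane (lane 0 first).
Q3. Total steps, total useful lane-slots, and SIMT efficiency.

step 0: eval (w < 7)                 11111111
step 1: x <- (x % 5)                 11111110
step 2: x <- 2                       11111110
step 3: w <- ((6 + 11) - -2)         11111110
step 4: x <- (min(w, 1) * (x + w))   00000001
step 5: x <- 5                       00000001

Answer: 6 steps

x: 2,2,2,2,2,2,2,5
w: 19,19,19,19,19,19,19,7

steps = 6; useful = 31; efficiency = 31/48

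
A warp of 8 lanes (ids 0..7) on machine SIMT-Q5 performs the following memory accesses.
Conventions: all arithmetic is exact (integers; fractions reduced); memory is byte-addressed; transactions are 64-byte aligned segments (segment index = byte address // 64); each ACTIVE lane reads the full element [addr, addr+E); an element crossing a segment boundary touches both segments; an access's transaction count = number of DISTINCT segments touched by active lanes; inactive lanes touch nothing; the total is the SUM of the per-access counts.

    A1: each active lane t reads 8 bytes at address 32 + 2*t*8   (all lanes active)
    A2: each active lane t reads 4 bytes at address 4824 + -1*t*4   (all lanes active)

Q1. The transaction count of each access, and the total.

A1: 3 transactions
A2: 2 transactions

Answer: 3,2; total 5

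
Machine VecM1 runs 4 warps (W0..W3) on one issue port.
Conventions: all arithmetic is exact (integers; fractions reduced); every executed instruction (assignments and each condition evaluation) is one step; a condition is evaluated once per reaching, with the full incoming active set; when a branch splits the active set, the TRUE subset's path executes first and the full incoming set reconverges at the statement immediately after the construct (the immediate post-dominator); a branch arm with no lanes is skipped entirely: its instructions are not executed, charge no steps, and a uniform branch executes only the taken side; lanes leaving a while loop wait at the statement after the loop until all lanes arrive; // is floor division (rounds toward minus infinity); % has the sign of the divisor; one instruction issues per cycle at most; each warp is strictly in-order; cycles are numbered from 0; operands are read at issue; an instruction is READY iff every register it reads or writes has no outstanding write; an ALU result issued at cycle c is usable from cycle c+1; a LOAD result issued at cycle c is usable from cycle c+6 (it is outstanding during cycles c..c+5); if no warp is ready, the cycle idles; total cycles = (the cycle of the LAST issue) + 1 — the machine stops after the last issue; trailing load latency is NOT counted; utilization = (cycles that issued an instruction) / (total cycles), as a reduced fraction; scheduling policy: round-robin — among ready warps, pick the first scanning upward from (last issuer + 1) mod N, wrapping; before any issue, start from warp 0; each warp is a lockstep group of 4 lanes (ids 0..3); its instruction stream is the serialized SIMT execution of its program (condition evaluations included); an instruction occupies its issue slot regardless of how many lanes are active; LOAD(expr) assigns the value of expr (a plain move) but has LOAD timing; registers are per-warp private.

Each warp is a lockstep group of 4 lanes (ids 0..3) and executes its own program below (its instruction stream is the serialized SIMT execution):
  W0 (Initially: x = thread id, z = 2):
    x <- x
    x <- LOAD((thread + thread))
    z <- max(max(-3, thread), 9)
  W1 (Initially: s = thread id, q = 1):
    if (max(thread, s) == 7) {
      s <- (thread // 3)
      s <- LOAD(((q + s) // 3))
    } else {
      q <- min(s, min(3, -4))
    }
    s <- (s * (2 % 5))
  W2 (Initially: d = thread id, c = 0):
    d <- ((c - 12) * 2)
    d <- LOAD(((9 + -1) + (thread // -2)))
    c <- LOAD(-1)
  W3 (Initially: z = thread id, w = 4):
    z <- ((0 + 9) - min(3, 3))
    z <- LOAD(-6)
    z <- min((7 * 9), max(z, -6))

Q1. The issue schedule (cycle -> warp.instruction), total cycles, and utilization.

cycle 0: W0.I0
cycle 1: W1.I0
cycle 2: W2.I0
cycle 3: W3.I0
cycle 4: W0.I1
cycle 5: W1.I1
cycle 6: W2.I1
cycle 7: W3.I1
cycle 8: W0.I2
cycle 9: W1.I2
cycle 10: W2.I2
cycle 11: idle
cycle 12: idle
cycle 13: W3.I2

Answer: 14 cycles, utilization 6/7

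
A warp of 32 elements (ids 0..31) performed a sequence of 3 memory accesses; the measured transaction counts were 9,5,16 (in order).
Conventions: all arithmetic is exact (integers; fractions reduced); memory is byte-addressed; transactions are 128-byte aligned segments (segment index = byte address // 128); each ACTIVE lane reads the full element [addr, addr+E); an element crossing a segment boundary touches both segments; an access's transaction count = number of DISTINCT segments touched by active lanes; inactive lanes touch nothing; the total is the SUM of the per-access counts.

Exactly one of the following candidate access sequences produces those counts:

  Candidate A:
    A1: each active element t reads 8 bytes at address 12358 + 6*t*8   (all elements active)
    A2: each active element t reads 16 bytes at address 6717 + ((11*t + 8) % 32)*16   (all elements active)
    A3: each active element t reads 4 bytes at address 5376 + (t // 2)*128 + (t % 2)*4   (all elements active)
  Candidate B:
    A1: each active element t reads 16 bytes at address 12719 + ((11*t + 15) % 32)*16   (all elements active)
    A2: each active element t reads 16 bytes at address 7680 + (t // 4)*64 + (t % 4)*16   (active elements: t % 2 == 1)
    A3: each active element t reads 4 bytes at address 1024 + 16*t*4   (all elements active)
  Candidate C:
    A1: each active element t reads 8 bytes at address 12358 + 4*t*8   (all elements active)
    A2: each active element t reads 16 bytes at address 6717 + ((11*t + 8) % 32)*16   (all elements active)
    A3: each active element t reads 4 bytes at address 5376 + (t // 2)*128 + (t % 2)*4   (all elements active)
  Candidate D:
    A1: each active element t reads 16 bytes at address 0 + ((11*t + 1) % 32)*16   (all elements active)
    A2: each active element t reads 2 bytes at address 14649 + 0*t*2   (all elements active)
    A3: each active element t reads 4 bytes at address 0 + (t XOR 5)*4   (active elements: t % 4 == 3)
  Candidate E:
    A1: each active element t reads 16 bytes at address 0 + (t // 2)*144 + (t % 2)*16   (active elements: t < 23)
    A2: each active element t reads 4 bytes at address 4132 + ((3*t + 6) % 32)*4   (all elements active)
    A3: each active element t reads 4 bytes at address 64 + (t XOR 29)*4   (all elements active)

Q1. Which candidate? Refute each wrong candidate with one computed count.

A: A1 gives 13 transactions, not 9
B: A1 gives 5 transactions, not 9
D: A1 gives 4 transactions, not 9
E: A1 gives 13 transactions, not 9
C: all counts match (9,5,16)

Answer: C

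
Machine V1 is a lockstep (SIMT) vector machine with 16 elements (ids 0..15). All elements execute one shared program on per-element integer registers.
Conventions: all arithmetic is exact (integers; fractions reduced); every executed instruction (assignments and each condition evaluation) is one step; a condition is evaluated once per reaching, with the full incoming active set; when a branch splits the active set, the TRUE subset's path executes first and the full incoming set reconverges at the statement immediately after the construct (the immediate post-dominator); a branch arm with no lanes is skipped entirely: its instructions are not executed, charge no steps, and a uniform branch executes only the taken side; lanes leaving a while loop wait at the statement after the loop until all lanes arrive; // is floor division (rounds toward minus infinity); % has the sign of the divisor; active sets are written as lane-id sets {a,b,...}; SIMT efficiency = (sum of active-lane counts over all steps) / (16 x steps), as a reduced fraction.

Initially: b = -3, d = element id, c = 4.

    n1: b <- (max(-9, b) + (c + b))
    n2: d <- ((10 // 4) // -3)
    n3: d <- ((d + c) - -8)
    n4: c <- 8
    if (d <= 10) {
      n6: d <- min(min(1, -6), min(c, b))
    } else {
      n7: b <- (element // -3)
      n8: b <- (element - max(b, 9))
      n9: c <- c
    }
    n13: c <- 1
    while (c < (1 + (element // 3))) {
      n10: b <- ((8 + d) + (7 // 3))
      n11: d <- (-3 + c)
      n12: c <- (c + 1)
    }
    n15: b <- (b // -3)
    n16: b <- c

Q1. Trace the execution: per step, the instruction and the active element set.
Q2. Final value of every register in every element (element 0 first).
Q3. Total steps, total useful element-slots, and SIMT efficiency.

step 0: b <- (max(-9, b) + (c + b))  {0,1,2,3,4,5,6,7,8,9,10,11,12,13,14,15}
step 1: d <- ((10 // 4) // -3)       {0,1,2,3,4,5,6,7,8,9,10,11,12,13,14,15}
step 2: d <- ((d + c) - -8)          {0,1,2,3,4,5,6,7,8,9,10,11,12,13,14,15}
step 3: c <- 8                       {0,1,2,3,4,5,6,7,8,9,10,11,12,13,14,15}
step 4: eval (d <= 10)               {0,1,2,3,4,5,6,7,8,9,10,11,12,13,14,15}
step 5: b <- (element // -3)         {0,1,2,3,4,5,6,7,8,9,10,11,12,13,14,15}
step 6: b <- (element - max(b, 9))   {0,1,2,3,4,5,6,7,8,9,10,11,12,13,14,15}
step 7: c <- c                       {0,1,2,3,4,5,6,7,8,9,10,11,12,13,14,15}
step 8: c <- 1                       {0,1,2,3,4,5,6,7,8,9,10,11,12,13,14,15}
step 9: eval (c < (1 + (element // 3))) {0,1,2,3,4,5,6,7,8,9,10,11,12,13,14,15}
step 10: b <- ((8 + d) + (7 // 3))    {3,4,5,6,7,8,9,10,11,12,13,14,15}
step 11: d <- (-3 + c)                {3,4,5,6,7,8,9,10,11,12,13,14,15}
step 12: c <- (c + 1)                 {3,4,5,6,7,8,9,10,11,12,13,14,15}
step 13: eval (c < (1 + (element // 3))) {3,4,5,6,7,8,9,10,11,12,13,14,15}
step 14: b <- ((8 + d) + (7 // 3))    {6,7,8,9,10,11,12,13,14,15}
step 15: d <- (-3 + c)                {6,7,8,9,10,11,12,13,14,15}
step 16: c <- (c + 1)                 {6,7,8,9,10,11,12,13,14,15}
step 17: eval (c < (1 + (element // 3))) {6,7,8,9,10,11,12,13,14,15}
step 18: b <- ((8 + d) + (7 // 3))    {9,10,11,12,13,14,15}
step 19: d <- (-3 + c)                {9,10,11,12,13,14,15}
step 20: c <- (c + 1)                 {9,10,11,12,13,14,15}
step 21: eval (c < (1 + (element // 3))) {9,10,11,12,13,14,15}
step 22: b <- ((8 + d) + (7 // 3))    {12,13,14,15}
step 23: d <- (-3 + c)                {12,13,14,15}
step 24: c <- (c + 1)                 {12,13,14,15}
step 25: eval (c < (1 + (element // 3))) {12,13,14,15}
step 26: b <- ((8 + d) + (7 // 3))    {15}
step 27: d <- (-3 + c)                {15}
step 28: c <- (c + 1)                 {15}
step 29: eval (c < (1 + (element // 3))) {15}
step 30: b <- (b // -3)               {0,1,2,3,4,5,6,7,8,9,10,11,12,13,14,15}
step 31: b <- c                       {0,1,2,3,4,5,6,7,8,9,10,11,12,13,14,15}

Answer: 32 steps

b: 1,1,1,2,2,2,3,3,3,4,4,4,5,5,5,6
d: 11,11,11,-2,-2,-2,-1,-1,-1,0,0,0,1,1,1,2
c: 1,1,1,2,2,2,3,3,3,4,4,4,5,5,5,6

steps = 32; useful = 332; efficiency = 332/512 = 83/128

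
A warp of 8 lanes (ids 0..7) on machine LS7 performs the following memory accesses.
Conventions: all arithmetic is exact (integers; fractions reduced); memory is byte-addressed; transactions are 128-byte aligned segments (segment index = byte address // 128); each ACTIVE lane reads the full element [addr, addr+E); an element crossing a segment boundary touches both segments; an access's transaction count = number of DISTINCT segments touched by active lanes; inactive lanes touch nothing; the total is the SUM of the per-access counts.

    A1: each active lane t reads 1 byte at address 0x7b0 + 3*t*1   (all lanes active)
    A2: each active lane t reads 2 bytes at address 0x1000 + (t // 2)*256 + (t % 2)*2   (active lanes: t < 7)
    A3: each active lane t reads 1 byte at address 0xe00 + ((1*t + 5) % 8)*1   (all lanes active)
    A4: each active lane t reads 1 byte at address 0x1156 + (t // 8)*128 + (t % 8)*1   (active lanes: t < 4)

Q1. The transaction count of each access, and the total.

A1: 1 transaction
A2: 4 transactions
A3: 1 transaction
A4: 1 transaction

Answer: 1,4,1,1; total 7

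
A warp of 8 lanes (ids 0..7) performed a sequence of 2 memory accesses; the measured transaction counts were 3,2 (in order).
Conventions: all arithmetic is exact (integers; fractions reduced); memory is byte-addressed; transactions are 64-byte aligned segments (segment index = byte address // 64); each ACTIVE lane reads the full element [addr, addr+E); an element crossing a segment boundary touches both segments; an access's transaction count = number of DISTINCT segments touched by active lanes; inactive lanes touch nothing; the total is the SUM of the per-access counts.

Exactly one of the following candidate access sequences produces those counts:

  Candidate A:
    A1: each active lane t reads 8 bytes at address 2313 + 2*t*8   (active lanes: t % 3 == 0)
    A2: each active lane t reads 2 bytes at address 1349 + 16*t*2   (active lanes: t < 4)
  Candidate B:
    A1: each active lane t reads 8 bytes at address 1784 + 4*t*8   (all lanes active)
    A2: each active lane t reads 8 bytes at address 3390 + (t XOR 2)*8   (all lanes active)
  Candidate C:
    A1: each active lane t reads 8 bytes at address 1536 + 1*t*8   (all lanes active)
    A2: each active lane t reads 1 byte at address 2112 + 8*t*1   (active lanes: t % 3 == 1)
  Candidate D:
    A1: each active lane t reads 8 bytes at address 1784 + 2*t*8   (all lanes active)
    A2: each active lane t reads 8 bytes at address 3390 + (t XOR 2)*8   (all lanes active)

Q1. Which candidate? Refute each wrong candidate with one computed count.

A: A1 gives 2 transactions, not 3
B: A1 gives 5 transactions, not 3
C: A1 gives 1 transaction, not 3
D: all counts match (3,2)

Answer: D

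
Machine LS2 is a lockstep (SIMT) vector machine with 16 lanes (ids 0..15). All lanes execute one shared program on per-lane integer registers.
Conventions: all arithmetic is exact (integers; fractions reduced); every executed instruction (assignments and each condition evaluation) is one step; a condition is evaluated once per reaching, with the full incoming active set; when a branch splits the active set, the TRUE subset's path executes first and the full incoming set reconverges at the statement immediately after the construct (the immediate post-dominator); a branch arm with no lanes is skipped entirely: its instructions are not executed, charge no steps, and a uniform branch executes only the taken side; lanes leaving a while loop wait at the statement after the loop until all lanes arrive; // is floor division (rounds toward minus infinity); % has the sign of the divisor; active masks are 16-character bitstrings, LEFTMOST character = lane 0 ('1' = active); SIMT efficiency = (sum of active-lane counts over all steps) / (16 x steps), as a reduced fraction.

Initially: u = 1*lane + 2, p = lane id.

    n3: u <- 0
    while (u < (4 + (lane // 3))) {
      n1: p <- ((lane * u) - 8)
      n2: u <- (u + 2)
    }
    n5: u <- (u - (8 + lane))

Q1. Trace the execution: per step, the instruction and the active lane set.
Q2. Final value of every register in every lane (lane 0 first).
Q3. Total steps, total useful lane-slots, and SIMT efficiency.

step 0: u <- 0                       1111111111111111
step 1: eval (u < (4 + (lane // 3))) 1111111111111111
step 2: p <- ((lane * u) - 8)        1111111111111111
step 3: u <- (u + 2)                 1111111111111111
step 4: eval (u < (4 + (lane // 3))) 1111111111111111
step 5: p <- ((lane * u) - 8)        1111111111111111
step 6: u <- (u + 2)                 1111111111111111
step 7: eval (u < (4 + (lane // 3))) 1111111111111111
step 8: p <- ((lane * u) - 8)        0001111111111111
step 9: u <- (u + 2)                 0001111111111111
step 10: eval (u < (4 + (lane // 3))) 0001111111111111
step 11: p <- ((lane * u) - 8)        0000000001111111
step 12: u <- (u + 2)                 0000000001111111
step 13: eval (u < (4 + (lane // 3))) 0000000001111111
step 14: p <- ((lane * u) - 8)        0000000000000001
step 15: u <- (u + 2)                 0000000000000001
step 16: eval (u < (4 + (lane // 3))) 0000000000000001
step 17: u <- (u - (8 + lane))        1111111111111111

Answer: 18 steps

u: -4,-5,-6,-5,-6,-7,-8,-9,-10,-9,-10,-11,-12,-13,-14,-13
p: -8,-6,-4,4,8,12,16,20,24,46,52,58,64,70,76,112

steps = 18; useful = 207; efficiency = 207/288 = 23/32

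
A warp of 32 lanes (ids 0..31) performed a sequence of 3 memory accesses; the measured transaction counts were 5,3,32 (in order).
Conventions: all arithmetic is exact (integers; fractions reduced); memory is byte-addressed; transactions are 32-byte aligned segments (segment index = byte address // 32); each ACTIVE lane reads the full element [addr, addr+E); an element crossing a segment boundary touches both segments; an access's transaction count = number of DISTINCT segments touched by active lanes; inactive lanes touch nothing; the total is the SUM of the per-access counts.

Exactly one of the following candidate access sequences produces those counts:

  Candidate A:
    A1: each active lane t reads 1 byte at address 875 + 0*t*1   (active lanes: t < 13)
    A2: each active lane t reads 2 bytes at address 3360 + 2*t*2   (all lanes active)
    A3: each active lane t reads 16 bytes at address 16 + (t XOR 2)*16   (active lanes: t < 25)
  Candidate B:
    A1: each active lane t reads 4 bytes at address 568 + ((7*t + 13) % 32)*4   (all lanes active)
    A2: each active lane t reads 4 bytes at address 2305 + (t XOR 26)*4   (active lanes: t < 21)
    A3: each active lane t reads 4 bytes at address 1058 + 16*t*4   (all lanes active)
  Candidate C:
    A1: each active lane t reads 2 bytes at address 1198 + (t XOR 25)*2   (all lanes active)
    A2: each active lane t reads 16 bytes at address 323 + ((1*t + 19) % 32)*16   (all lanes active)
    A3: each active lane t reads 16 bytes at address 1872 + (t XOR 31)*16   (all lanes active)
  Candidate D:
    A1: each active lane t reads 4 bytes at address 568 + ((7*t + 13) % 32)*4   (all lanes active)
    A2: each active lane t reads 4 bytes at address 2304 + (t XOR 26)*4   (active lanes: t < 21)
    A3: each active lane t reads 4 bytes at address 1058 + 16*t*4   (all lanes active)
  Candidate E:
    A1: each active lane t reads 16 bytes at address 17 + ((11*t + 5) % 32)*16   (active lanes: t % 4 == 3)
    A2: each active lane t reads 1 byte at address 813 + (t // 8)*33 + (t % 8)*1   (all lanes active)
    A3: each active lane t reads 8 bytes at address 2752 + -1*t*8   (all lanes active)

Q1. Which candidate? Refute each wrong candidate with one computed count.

A: A1 gives 1 transaction, not 5
B: A2 gives 4 transactions, not 3
C: A1 gives 3 transactions, not 5
E: A1 gives 16 transactions, not 5
D: all counts match (5,3,32)

Answer: D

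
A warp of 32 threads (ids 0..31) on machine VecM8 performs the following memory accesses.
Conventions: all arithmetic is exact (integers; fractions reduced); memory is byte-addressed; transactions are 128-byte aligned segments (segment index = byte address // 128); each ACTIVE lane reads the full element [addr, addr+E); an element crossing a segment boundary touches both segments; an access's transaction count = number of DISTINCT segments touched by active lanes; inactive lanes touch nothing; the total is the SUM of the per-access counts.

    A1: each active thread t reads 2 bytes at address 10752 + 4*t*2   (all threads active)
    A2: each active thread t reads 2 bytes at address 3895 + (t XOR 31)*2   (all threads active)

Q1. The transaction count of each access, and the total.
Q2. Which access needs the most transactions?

A1: 2 transactions
A2: 1 transaction

Answer: 2,1; total 3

Answer: A1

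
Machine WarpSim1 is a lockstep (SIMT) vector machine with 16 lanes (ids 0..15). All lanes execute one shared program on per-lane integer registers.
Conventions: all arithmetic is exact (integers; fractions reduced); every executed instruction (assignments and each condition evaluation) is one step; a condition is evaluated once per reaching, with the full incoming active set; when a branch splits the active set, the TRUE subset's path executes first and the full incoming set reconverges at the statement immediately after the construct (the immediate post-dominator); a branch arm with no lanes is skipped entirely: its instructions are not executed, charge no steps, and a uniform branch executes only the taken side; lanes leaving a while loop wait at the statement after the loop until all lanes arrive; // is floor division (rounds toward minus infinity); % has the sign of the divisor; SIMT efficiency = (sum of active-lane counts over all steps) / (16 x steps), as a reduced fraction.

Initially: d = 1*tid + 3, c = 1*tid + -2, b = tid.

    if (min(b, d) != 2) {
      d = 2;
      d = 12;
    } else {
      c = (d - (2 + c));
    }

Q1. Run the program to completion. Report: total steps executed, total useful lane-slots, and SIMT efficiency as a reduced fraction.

Answer: 4 steps, 47 useful, 47/64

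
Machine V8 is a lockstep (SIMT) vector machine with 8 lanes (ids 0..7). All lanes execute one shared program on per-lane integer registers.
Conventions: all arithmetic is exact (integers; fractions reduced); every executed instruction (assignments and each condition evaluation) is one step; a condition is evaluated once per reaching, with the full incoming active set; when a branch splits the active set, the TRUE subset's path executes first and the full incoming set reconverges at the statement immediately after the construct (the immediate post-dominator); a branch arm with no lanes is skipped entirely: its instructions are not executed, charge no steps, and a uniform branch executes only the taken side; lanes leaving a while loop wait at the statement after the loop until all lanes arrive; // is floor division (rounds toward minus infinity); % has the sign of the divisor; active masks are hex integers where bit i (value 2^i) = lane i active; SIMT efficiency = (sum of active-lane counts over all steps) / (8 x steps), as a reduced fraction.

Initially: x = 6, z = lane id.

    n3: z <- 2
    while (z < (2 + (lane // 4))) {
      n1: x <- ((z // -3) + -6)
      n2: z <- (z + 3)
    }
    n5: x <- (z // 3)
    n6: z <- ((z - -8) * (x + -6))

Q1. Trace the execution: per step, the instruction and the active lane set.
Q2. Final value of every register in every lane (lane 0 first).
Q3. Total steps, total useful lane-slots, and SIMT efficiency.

step 0: z <- 2                       0xff
step 1: eval (z < (2 + (lane // 4))) 0xff
step 2: x <- ((z // -3) + -6)        0xf0
step 3: z <- (z + 3)                 0xf0
step 4: eval (z < (2 + (lane // 4))) 0xf0
step 5: x <- (z // 3)                0xff
step 6: z <- ((z - -8) * (x + -6))   0xff

Answer: 7 steps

x: 0,0,0,0,1,1,1,1
z: -60,-60,-60,-60,-65,-65,-65,-65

steps = 7; useful = 44; efficiency = 44/56 = 11/14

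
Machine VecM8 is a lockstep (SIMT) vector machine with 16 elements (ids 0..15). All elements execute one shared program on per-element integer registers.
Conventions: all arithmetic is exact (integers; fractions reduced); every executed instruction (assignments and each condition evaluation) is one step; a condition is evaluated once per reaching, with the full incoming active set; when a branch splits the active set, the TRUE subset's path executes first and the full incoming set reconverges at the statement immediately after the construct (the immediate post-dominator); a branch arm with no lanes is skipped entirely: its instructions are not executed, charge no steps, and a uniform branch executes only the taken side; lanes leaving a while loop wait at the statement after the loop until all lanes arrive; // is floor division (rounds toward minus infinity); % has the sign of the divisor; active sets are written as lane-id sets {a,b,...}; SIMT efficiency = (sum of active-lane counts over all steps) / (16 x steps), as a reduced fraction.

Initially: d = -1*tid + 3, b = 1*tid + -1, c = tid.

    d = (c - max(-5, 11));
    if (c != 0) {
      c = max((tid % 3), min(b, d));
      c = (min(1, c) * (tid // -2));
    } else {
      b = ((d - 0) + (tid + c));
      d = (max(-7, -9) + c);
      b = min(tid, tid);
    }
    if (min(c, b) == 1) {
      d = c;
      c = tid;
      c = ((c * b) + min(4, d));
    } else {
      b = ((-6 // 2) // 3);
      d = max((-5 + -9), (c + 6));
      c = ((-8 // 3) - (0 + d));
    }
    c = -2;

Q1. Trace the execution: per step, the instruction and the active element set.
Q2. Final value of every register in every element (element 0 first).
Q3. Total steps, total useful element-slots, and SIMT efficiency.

step 0: d <- (c - max(-5, 11))       {0,1,2,3,4,5,6,7,8,9,10,11,12,13,14,15}
step 1: eval (c != 0)                {0,1,2,3,4,5,6,7,8,9,10,11,12,13,14,15}
step 2: c <- max((tid % 3), min(b, d)) {1,2,3,4,5,6,7,8,9,10,11,12,13,14,15}
step 3: c <- (min(1, c) * (tid // -2)) {1,2,3,4,5,6,7,8,9,10,11,12,13,14,15}
step 4: b <- ((d - 0) + (tid + c))   {0}
step 5: d <- (max(-7, -9) + c)       {0}
step 6: b <- min(tid, tid)           {0}
step 7: eval (min(c, b) == 1)        {0,1,2,3,4,5,6,7,8,9,10,11,12,13,14,15}
step 8: b <- ((-6 // 2) // 3)        {0,1,2,3,4,5,6,7,8,9,10,11,12,13,14,15}
step 9: d <- max((-5 + -9), (c + 6)) {0,1,2,3,4,5,6,7,8,9,10,11,12,13,14,15}
step 10: c <- ((-8 // 3) - (0 + d))   {0,1,2,3,4,5,6,7,8,9,10,11,12,13,14,15}
step 11: c <- -2                      {0,1,2,3,4,5,6,7,8,9,10,11,12,13,14,15}

Answer: 12 steps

d: 6,5,5,6,4,3,6,2,2,6,1,0,0,-1,-1,-2
b: -1,-1,-1,-1,-1,-1,-1,-1,-1,-1,-1,-1,-1,-1,-1,-1
c: -2,-2,-2,-2,-2,-2,-2,-2,-2,-2,-2,-2,-2,-2,-2,-2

steps = 12; useful = 145; efficiency = 145/192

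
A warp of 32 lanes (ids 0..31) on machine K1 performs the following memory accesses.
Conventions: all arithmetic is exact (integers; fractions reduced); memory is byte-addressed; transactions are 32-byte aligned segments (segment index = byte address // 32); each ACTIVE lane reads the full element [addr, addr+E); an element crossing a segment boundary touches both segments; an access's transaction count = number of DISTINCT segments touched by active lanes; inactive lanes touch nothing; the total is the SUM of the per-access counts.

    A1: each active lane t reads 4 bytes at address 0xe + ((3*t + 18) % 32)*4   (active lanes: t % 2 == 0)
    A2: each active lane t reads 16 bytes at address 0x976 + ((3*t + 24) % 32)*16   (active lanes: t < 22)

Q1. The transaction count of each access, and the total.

A1: 5 transactions
A2: 16 transactions

Answer: 5,16; total 21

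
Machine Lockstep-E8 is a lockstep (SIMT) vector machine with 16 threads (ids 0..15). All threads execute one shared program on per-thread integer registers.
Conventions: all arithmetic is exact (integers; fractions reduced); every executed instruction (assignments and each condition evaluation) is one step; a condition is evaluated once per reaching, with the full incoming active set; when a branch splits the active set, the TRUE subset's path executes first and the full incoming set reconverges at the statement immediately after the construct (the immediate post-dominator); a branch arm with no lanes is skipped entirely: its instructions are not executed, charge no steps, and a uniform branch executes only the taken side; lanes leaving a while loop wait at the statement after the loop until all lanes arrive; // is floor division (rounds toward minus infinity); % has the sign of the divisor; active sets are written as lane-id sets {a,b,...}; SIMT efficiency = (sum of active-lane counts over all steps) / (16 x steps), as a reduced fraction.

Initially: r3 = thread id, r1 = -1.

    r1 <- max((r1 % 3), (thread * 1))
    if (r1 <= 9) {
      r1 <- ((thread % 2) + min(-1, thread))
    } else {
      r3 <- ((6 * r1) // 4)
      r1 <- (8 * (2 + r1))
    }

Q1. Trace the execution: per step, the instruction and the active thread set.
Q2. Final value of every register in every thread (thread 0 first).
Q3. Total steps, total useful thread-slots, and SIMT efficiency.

step 0: r1 <- max((r1 % 3), (thread * 1)) {0,1,2,3,4,5,6,7,8,9,10,11,12,13,14,15}
step 1: eval (r1 <= 9)               {0,1,2,3,4,5,6,7,8,9,10,11,12,13,14,15}
step 2: r1 <- ((thread % 2) + min(-1, thread)) {0,1,2,3,4,5,6,7,8,9}
step 3: r3 <- ((6 * r1) // 4)        {10,11,12,13,14,15}
step 4: r1 <- (8 * (2 + r1))         {10,11,12,13,14,15}

Answer: 5 steps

r3: 0,1,2,3,4,5,6,7,8,9,15,16,18,19,21,22
r1: -1,0,-1,0,-1,0,-1,0,-1,0,96,104,112,120,128,136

steps = 5; useful = 54; efficiency = 54/80 = 27/40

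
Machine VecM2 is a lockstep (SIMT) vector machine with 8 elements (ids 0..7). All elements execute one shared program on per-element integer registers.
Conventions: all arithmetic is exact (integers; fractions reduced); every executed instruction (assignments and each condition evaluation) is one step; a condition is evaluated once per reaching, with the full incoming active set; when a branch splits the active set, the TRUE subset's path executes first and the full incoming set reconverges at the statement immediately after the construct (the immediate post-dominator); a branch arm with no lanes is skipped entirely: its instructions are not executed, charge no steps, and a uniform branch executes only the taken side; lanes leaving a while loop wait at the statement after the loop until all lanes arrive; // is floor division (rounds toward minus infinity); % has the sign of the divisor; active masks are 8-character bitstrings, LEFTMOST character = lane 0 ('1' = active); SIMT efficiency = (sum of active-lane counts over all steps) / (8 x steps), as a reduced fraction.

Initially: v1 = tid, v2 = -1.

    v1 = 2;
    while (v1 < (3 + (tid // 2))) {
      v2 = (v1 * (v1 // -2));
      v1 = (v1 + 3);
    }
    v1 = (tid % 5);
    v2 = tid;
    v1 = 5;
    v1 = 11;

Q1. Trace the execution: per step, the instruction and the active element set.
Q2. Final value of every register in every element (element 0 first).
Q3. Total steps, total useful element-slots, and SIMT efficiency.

step 0: v1 <- 2                      11111111
step 1: eval (v1 < (3 + (tid // 2))) 11111111
step 2: v2 <- (v1 * (v1 // -2))      11111111
step 3: v1 <- (v1 + 3)               11111111
step 4: eval (v1 < (3 + (tid // 2))) 11111111
step 5: v2 <- (v1 * (v1 // -2))      00000011
step 6: v1 <- (v1 + 3)               00000011
step 7: eval (v1 < (3 + (tid // 2))) 00000011
step 8: v1 <- (tid % 5)              11111111
step 9: v2 <- tid                    11111111
step 10: v1 <- 5                      11111111
step 11: v1 <- 11                     11111111

Answer: 12 steps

v1: 11,11,11,11,11,11,11,11
v2: 0,1,2,3,4,5,6,7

steps = 12; useful = 78; efficiency = 78/96 = 13/16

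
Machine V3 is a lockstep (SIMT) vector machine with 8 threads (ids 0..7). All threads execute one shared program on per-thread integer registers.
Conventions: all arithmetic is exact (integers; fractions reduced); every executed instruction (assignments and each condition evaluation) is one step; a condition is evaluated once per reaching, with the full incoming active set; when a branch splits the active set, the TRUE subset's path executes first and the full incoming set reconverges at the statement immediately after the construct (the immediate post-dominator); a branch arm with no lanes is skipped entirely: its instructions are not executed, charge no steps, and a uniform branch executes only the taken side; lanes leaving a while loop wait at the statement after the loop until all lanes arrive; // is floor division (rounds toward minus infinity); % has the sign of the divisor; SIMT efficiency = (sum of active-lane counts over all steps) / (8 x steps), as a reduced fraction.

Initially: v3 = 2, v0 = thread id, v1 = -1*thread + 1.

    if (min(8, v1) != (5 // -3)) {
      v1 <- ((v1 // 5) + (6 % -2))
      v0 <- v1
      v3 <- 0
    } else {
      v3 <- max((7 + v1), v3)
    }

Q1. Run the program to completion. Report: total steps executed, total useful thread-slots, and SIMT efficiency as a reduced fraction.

Answer: 5 steps, 30 useful, 3/4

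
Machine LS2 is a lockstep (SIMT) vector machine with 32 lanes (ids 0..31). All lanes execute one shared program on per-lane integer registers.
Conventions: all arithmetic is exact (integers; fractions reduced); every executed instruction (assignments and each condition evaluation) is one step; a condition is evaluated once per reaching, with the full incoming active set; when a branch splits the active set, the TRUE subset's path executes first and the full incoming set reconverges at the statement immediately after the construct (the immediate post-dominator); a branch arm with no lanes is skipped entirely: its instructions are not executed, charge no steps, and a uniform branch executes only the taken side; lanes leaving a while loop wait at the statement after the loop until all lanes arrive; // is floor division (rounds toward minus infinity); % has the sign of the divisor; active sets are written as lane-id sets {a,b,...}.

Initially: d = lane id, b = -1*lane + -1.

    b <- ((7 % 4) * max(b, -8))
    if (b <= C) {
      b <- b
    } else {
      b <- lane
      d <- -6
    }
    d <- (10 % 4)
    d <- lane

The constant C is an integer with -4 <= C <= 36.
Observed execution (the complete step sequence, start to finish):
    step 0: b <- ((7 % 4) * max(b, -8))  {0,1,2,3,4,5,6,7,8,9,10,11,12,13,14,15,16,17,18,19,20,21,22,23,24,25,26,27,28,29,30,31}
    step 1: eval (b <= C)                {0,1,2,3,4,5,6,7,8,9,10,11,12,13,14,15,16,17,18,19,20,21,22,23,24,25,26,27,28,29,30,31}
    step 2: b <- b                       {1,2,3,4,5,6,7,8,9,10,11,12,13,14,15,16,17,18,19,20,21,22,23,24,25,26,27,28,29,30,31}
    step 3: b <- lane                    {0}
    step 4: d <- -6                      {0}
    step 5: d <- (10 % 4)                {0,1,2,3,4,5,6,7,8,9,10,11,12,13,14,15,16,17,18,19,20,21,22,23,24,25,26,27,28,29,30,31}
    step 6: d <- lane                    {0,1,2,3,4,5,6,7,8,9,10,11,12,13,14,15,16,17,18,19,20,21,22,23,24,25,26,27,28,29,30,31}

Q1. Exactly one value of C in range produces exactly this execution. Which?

Answer: C = -4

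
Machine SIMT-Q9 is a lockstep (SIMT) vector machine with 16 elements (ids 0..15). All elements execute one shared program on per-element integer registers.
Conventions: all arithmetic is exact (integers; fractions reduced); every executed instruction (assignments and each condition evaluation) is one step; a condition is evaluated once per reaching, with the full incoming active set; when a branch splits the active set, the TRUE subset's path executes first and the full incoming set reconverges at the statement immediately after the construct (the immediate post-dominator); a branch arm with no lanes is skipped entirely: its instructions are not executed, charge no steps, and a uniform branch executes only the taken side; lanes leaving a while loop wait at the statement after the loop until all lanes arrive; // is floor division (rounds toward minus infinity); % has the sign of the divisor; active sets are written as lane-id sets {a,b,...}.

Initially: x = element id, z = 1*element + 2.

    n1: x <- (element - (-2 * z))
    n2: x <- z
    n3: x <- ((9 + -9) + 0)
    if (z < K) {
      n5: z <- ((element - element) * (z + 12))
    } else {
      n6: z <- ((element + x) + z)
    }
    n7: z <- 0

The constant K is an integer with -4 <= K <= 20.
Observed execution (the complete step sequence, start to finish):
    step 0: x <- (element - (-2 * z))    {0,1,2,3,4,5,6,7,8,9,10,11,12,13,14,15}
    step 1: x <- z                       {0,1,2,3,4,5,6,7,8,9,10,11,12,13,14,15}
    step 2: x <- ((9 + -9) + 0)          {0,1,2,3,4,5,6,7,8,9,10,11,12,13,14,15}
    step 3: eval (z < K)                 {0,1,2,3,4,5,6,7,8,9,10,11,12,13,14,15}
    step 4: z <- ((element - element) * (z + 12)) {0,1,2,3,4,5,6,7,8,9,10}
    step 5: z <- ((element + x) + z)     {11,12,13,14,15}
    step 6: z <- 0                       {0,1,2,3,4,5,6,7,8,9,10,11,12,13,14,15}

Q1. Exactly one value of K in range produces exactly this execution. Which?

Answer: K = 13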